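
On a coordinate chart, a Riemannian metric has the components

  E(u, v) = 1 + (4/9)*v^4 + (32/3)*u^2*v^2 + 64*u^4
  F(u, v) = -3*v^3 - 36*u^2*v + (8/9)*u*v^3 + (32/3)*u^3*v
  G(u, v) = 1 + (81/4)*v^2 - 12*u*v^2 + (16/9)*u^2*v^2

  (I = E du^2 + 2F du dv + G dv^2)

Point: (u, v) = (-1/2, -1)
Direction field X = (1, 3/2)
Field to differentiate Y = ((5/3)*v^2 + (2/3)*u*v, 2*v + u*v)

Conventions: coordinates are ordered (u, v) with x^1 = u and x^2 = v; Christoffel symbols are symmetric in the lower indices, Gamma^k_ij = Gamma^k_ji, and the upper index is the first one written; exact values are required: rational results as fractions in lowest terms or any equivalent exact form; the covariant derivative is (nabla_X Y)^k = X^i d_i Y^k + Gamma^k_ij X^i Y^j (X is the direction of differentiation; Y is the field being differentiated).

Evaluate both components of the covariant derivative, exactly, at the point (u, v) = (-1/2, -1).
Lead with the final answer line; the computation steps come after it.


Answer: (nabla_X Y)^u = -50033/7518, (nabla_X Y)^v = 761/2506

E = 73/9, F = 124/9, G = 997/36 at the point
E_u = -128/3, E_v = -64/9, F_u = -404/9, F_v = -62/3, G_u = -124/9, G_v = -961/18
EG - F^2 = 1253/36;  g^inv = (36/1253) * [[997/36, -124/9], [-124/9, 73/9]]
first-kind symbols [ij,l] = (1/2)(d_i g_jl + d_j g_il - d_l g_ij): [uu,u] = E_u/2 = -64/3, [uu,v] = F_u - E_v/2 = -124/3, [uv,u] = E_v/2 = -32/9, [uv,v] = G_u/2 = -62/9, [vv,u] = F_v - G_u/2 = -124/9, [vv,v] = G_v/2 = -961/36
Gamma^u_ij = (G*[ij,u] - F*[ij,v])/(EG - F^2), Gamma^v_ij = (E*[ij,v] - F*[ij,u])/(EG - F^2)
Gamma_uuu = -768/1253, Gamma_uuv = -128/1253, Gamma_uvv = -496/1253, Gamma_vuu = -1488/1253, Gamma_vuv = -248/1253, Gamma_vvv = -961/1253
X = (1, 3/2), Y = (2, -3/2) at the point


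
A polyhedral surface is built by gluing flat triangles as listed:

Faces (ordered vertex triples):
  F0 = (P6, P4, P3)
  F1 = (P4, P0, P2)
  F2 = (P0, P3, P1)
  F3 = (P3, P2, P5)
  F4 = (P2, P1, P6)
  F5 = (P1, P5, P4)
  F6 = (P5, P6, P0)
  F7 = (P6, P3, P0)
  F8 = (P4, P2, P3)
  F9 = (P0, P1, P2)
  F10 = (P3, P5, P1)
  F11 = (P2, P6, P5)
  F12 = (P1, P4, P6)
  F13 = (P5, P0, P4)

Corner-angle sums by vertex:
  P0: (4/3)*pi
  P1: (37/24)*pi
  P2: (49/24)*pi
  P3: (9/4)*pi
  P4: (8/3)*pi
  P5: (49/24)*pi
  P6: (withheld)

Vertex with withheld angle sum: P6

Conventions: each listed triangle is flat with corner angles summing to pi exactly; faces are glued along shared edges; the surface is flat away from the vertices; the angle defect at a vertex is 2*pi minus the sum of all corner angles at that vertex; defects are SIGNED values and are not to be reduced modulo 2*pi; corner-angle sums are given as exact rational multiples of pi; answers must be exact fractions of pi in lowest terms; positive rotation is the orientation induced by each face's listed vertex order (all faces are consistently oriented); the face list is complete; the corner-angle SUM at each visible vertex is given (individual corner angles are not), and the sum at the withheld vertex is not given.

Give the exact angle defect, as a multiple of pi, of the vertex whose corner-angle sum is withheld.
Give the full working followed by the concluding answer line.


V = 7, E = 21, F = 14; chi = V - E + F = 0
Gauss-Bonnet: total defect = 2*pi*chi = 0; visible defects sum to pi/8

Answer: defect(P6) = -pi/8


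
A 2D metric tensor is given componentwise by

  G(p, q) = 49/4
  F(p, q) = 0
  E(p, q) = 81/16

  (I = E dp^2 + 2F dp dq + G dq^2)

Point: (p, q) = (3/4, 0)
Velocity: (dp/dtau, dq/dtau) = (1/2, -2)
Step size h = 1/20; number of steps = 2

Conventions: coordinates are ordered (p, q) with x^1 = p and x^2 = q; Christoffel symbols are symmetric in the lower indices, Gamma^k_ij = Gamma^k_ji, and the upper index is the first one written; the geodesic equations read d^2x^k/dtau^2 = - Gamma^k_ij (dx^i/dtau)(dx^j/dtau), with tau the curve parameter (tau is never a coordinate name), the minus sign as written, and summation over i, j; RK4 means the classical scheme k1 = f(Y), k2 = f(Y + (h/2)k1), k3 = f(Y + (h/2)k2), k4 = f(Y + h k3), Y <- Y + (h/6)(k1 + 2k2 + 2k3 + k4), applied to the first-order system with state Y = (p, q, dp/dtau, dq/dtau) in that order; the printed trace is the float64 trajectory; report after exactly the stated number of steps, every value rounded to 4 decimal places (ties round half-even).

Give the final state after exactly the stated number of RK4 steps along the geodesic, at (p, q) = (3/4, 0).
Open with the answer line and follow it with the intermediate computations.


Answer: p = 0.8000, q = -0.2000, dp/dtau = 0.5000, dq/dtau = -2.0000

f(Y) = (dp/dtau, dq/dtau, -Gamma^p_ij Y'^i Y'^j, -Gamma^q_ij Y'^i Y'^j) with the Gammas evaluated at the stage position; h = 0.050000; intermediate values shown to 6 dp
step 0: p = 0.7500, q = 0.0000, dp/dtau = 0.5000, dq/dtau = -2.0000
step 1:
  k1: at (p, q) = (0.750000, 0.000000), (dp/dtau, dq/dtau) = (0.500000, -2.000000); Gamma_ppp = 0.000000, Gamma_ppq = 0.000000, Gamma_pqq = 0.000000, Gamma_qpp = 0.000000, Gamma_qpq = 0.000000, Gamma_qqq = 0.000000; k1 = (0.500000, -2.000000, 0.000000, 0.000000)
  k2: at (p, q) = (0.762500, -0.050000), (dp/dtau, dq/dtau) = (0.500000, -2.000000); Gamma_ppp = 0.000000, Gamma_ppq = 0.000000, Gamma_pqq = 0.000000, Gamma_qpp = 0.000000, Gamma_qpq = 0.000000, Gamma_qqq = 0.000000; k2 = (0.500000, -2.000000, 0.000000, 0.000000)
  k3: at (p, q) = (0.762500, -0.050000), (dp/dtau, dq/dtau) = (0.500000, -2.000000); Gamma_ppp = 0.000000, Gamma_ppq = 0.000000, Gamma_pqq = 0.000000, Gamma_qpp = 0.000000, Gamma_qpq = 0.000000, Gamma_qqq = 0.000000; k3 = (0.500000, -2.000000, 0.000000, 0.000000)
  k4: at (p, q) = (0.775000, -0.100000), (dp/dtau, dq/dtau) = (0.500000, -2.000000); Gamma_ppp = 0.000000, Gamma_ppq = 0.000000, Gamma_pqq = 0.000000, Gamma_qpp = 0.000000, Gamma_qpq = 0.000000, Gamma_qqq = 0.000000; k4 = (0.500000, -2.000000, 0.000000, 0.000000)
  Y <- Y + (h/6)(k1 + 2k2 + 2k3 + k4): p = 0.7750, q = -0.1000, dp/dtau = 0.5000, dq/dtau = -2.0000
step 2:
  k1: at (p, q) = (0.775000, -0.100000), (dp/dtau, dq/dtau) = (0.500000, -2.000000); Gamma_ppp = 0.000000, Gamma_ppq = 0.000000, Gamma_pqq = 0.000000, Gamma_qpp = 0.000000, Gamma_qpq = 0.000000, Gamma_qqq = 0.000000; k1 = (0.500000, -2.000000, 0.000000, 0.000000)
  k2: at (p, q) = (0.787500, -0.150000), (dp/dtau, dq/dtau) = (0.500000, -2.000000); Gamma_ppp = 0.000000, Gamma_ppq = 0.000000, Gamma_pqq = 0.000000, Gamma_qpp = 0.000000, Gamma_qpq = 0.000000, Gamma_qqq = 0.000000; k2 = (0.500000, -2.000000, 0.000000, 0.000000)
  k3: at (p, q) = (0.787500, -0.150000), (dp/dtau, dq/dtau) = (0.500000, -2.000000); Gamma_ppp = 0.000000, Gamma_ppq = 0.000000, Gamma_pqq = 0.000000, Gamma_qpp = 0.000000, Gamma_qpq = 0.000000, Gamma_qqq = 0.000000; k3 = (0.500000, -2.000000, 0.000000, 0.000000)
  k4: at (p, q) = (0.800000, -0.200000), (dp/dtau, dq/dtau) = (0.500000, -2.000000); Gamma_ppp = 0.000000, Gamma_ppq = 0.000000, Gamma_pqq = 0.000000, Gamma_qpp = 0.000000, Gamma_qpq = 0.000000, Gamma_qqq = 0.000000; k4 = (0.500000, -2.000000, 0.000000, 0.000000)
  Y <- Y + (h/6)(k1 + 2k2 + 2k3 + k4): p = 0.8000, q = -0.2000, dp/dtau = 0.5000, dq/dtau = -2.0000


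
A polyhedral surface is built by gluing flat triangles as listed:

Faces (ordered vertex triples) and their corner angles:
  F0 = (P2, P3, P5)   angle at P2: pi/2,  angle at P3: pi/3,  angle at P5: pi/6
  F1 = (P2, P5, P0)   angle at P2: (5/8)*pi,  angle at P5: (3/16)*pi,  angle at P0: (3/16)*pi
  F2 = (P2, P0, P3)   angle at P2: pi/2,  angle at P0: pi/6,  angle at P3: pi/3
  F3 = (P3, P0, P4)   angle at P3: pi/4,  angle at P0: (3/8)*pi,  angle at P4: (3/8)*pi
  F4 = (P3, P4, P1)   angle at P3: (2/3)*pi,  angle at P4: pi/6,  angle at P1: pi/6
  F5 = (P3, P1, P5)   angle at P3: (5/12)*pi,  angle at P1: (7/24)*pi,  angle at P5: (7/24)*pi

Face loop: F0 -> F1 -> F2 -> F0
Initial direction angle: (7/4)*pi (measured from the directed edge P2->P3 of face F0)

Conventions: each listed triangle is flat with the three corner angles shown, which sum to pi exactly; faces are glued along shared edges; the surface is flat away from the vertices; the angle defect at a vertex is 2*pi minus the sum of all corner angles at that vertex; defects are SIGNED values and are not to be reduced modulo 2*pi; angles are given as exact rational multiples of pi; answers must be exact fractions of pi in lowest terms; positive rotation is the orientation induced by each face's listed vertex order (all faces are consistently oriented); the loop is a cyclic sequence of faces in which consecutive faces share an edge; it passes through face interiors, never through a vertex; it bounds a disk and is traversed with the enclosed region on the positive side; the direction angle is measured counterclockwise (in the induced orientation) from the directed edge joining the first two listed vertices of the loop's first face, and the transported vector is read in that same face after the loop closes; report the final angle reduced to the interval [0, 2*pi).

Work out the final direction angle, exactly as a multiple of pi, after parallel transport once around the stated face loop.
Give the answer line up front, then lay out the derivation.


Answer: final direction angle = pi/8

enclosed vertex P2: corner angles sum to (13/8)*pi, defect = 2*pi - (13/8)*pi = (3/8)*pi
adding the enclosed defects to the starting angle (mod 2*pi, induced orientation) gives the holonomy
final angle = (7/4)*pi + (3/8)*pi = pi/8 (mod 2*pi)


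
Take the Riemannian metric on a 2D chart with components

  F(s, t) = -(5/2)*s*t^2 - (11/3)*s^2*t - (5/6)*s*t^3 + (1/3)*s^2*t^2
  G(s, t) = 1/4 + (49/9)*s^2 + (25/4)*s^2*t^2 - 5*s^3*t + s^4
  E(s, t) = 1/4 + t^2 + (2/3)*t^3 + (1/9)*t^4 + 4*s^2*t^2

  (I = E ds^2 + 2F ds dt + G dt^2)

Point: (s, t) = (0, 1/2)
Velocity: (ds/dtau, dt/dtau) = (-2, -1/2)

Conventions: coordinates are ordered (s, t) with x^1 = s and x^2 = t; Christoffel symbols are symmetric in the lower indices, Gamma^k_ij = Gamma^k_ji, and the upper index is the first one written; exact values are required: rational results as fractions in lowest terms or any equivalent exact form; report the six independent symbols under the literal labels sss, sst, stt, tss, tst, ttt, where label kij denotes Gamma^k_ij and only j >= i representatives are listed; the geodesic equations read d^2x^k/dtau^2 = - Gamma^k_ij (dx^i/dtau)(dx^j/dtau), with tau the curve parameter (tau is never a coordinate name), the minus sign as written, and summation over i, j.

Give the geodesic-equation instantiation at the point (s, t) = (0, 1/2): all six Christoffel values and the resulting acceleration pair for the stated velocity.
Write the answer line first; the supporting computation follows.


Answer: Gamma_sss = 0, Gamma_sst = 112/85, Gamma_stt = 0, Gamma_tss = -217/36, Gamma_tst = 0, Gamma_ttt = 0; accelerations (d^2s/dtau^2, d^2t/dtau^2) = (-224/85, 217/9)

E = 85/144, F = 0, G = 1/4 at the point
E_s = 0, E_t = 14/9, F_s = -35/48, F_t = 0, G_s = 0, G_t = 0
EG - F^2 = 85/576;  g^inv = (576/85) * [[1/4, 0], [0, 85/144]]
first-kind symbols [ij,l] = (1/2)(d_i g_jl + d_j g_il - d_l g_ij): [ss,s] = E_s/2 = 0, [ss,t] = F_s - E_t/2 = -217/144, [st,s] = E_t/2 = 7/9, [st,t] = G_s/2 = 0, [tt,s] = F_t - G_s/2 = 0, [tt,t] = G_t/2 = 0
Gamma^s_ij = (G*[ij,s] - F*[ij,t])/(EG - F^2), Gamma^t_ij = (E*[ij,t] - F*[ij,s])/(EG - F^2)
Gamma_sss = 0, Gamma_sst = 112/85, Gamma_stt = 0, Gamma_tss = -217/36, Gamma_tst = 0, Gamma_ttt = 0
d^2s/dtau^2 = -(Gamma_sss*(-2)^2 + 2*Gamma_sst*(-2)*(-1/2) + Gamma_stt*(-1/2)^2) = -224/85
d^2t/dtau^2 = -(Gamma_tss*(-2)^2 + 2*Gamma_tst*(-2)*(-1/2) + Gamma_ttt*(-1/2)^2) = 217/9


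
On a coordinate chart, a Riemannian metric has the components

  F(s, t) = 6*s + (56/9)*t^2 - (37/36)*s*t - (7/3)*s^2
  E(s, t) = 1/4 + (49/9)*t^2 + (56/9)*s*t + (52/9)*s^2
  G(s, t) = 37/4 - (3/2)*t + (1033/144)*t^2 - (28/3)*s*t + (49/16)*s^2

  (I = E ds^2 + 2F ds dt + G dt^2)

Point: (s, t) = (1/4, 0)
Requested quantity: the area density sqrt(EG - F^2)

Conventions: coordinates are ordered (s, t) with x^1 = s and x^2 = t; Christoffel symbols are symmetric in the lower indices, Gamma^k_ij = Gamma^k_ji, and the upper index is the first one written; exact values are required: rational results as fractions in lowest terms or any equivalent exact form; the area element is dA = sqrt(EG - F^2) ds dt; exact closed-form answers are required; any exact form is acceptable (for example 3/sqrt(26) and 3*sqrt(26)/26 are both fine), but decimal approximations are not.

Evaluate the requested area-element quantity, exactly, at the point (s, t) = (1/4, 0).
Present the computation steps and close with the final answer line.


E = 11/18, F = 65/48, G = 2417/256; EG - F^2 = 18137/4608

Answer: sqrt(EG - F^2) = sqrt(36274)/96


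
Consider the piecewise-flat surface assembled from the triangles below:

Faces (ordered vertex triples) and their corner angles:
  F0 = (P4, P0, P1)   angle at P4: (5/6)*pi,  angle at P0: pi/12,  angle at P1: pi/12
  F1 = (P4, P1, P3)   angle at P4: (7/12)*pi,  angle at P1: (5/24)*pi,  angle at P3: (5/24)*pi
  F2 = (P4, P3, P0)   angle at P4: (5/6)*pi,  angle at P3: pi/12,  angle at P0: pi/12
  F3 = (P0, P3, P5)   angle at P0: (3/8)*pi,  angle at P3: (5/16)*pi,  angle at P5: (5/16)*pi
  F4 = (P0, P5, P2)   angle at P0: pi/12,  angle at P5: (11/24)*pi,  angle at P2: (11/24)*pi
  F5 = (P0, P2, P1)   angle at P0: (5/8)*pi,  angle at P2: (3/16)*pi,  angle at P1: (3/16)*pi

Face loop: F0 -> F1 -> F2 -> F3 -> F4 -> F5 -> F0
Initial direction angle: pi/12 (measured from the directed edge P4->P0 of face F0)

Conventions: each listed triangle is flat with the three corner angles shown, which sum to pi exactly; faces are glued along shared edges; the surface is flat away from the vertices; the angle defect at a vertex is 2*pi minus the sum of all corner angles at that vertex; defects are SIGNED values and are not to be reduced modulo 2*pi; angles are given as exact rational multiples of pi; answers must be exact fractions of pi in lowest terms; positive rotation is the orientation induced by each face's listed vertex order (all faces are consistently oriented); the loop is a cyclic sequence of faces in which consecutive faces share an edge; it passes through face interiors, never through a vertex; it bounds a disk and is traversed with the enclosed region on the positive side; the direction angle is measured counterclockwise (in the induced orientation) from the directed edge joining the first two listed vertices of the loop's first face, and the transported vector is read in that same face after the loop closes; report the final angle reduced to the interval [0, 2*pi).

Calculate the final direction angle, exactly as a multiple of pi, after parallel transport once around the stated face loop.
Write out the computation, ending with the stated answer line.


enclosed vertex P0: corner angles sum to (5/4)*pi, defect = 2*pi - (5/4)*pi = (3/4)*pi
enclosed vertex P4: corner angles sum to (9/4)*pi, defect = 2*pi - (9/4)*pi = -pi/4
adding the enclosed defects to the starting angle (mod 2*pi, induced orientation) gives the holonomy
final angle = pi/12 + pi/2 = (7/12)*pi (mod 2*pi)

Answer: final direction angle = (7/12)*pi


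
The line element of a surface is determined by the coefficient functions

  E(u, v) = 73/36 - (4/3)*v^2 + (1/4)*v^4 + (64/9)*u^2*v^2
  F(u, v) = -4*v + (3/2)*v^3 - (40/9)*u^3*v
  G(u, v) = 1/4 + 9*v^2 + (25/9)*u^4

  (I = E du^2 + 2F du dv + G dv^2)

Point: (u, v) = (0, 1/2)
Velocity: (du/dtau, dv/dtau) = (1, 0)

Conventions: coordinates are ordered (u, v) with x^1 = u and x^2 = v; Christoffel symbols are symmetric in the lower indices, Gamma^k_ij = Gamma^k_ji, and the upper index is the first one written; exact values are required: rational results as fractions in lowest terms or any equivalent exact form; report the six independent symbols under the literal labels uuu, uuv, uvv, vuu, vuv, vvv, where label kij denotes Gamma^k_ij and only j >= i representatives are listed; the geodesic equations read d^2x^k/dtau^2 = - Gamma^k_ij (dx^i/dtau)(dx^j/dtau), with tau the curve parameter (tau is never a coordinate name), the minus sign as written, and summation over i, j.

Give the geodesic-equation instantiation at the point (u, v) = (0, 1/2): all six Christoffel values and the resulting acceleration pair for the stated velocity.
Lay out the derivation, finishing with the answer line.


E = 985/576, F = -29/16, G = 5/2 at the point
E_u = 0, E_v = -29/24, F_u = 0, F_v = -23/8, G_u = 0, G_v = 9
EG - F^2 = 2281/2304;  g^inv = (2304/2281) * [[5/2, 29/16], [29/16, 985/576]]
first-kind symbols [ij,l] = (1/2)(d_i g_jl + d_j g_il - d_l g_ij): [uu,u] = E_u/2 = 0, [uu,v] = F_u - E_v/2 = 29/48, [uv,u] = E_v/2 = -29/48, [uv,v] = G_u/2 = 0, [vv,u] = F_v - G_u/2 = -23/8, [vv,v] = G_v/2 = 9/2
Gamma^u_ij = (G*[ij,u] - F*[ij,v])/(EG - F^2), Gamma^v_ij = (E*[ij,v] - F*[ij,u])/(EG - F^2)
Gamma_uuu = 2523/2281, Gamma_uuv = -3480/2281, Gamma_uvv = 2232/2281, Gamma_vuu = 28565/27372, Gamma_vuv = -2523/2281, Gamma_vvv = 5724/2281
d^2u/dtau^2 = -(Gamma_uuu*(1)^2 + 2*Gamma_uuv*(1)*(0) + Gamma_uvv*(0)^2) = -2523/2281
d^2v/dtau^2 = -(Gamma_vuu*(1)^2 + 2*Gamma_vuv*(1)*(0) + Gamma_vvv*(0)^2) = -28565/27372

Answer: Gamma_uuu = 2523/2281, Gamma_uuv = -3480/2281, Gamma_uvv = 2232/2281, Gamma_vuu = 28565/27372, Gamma_vuv = -2523/2281, Gamma_vvv = 5724/2281; accelerations (d^2u/dtau^2, d^2v/dtau^2) = (-2523/2281, -28565/27372)


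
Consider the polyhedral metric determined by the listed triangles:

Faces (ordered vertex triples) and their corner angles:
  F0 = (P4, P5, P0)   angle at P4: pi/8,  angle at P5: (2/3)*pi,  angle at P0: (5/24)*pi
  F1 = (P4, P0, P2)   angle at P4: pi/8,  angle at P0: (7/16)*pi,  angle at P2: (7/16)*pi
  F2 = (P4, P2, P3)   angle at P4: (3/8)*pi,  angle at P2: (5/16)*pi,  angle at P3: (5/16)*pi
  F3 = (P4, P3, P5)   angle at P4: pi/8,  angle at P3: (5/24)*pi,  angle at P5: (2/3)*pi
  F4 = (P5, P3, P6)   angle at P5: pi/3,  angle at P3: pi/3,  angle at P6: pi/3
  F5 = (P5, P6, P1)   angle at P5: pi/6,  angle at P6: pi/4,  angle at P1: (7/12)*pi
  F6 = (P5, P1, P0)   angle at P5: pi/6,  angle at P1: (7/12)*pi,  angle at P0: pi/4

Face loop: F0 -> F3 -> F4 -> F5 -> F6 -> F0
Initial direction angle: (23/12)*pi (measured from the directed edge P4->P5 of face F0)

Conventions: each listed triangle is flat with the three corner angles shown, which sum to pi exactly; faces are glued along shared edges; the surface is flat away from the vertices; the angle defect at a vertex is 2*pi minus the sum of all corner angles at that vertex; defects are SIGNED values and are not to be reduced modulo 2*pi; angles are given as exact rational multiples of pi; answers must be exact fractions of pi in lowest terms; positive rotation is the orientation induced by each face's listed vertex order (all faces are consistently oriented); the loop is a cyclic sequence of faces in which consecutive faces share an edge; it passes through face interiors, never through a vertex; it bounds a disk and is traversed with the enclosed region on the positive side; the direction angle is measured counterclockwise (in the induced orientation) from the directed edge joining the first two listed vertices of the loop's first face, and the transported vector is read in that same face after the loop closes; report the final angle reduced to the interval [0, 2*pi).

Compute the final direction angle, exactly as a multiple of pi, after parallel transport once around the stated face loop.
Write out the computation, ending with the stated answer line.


enclosed vertex P5: corner angles sum to 2*pi, defect = 2*pi - 2*pi = 0
summing the enclosed defects onto the initial angle, mod 2*pi in the induced orientation:
final angle = (23/12)*pi + 0 = (23/12)*pi (mod 2*pi)

Answer: final direction angle = (23/12)*pi


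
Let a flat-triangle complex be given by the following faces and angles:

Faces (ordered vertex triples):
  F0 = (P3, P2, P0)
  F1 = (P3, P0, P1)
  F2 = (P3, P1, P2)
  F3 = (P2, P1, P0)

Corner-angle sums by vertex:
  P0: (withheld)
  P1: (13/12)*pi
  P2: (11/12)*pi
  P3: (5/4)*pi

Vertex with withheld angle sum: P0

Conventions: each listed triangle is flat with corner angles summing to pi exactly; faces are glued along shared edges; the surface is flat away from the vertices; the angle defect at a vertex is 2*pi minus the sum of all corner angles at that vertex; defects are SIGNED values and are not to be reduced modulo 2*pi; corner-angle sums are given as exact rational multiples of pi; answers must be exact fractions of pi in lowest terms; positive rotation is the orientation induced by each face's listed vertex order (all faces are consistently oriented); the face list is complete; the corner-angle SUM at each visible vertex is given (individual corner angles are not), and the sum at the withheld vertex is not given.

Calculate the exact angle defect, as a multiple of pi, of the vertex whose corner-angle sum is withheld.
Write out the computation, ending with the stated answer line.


V = 4, E = 6, F = 4; chi = V - E + F = 2
Gauss-Bonnet: total defect = 2*pi*chi = 4*pi; visible defects sum to (11/4)*pi

Answer: defect(P0) = (5/4)*pi


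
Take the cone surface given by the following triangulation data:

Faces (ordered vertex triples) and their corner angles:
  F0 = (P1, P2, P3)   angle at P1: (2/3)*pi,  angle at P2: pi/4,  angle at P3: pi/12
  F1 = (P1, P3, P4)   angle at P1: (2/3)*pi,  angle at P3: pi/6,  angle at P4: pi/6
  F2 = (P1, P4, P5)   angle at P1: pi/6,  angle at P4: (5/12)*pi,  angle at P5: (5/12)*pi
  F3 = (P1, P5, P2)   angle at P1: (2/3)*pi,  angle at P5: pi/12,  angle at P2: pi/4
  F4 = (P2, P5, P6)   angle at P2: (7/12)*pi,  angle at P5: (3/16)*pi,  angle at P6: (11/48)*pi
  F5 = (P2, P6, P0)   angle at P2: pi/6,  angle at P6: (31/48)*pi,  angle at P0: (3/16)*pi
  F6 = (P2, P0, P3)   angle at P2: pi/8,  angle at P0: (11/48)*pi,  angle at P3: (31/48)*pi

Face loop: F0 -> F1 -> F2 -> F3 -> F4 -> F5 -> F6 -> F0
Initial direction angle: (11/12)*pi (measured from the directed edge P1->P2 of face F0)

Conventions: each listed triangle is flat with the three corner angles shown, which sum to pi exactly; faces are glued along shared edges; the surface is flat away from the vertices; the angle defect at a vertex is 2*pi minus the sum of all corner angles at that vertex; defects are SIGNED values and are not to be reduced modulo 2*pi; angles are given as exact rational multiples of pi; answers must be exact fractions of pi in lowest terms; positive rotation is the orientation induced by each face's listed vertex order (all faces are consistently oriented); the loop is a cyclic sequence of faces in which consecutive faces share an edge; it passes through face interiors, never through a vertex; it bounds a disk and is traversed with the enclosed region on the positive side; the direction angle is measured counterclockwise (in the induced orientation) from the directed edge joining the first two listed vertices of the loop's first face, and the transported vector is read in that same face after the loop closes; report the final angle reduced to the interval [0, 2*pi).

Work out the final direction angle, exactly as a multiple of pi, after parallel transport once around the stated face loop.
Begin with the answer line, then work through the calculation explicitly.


Answer: final direction angle = (11/8)*pi

enclosed vertex P1: corner angles sum to (13/6)*pi, defect = 2*pi - (13/6)*pi = -pi/6
enclosed vertex P2: corner angles sum to (11/8)*pi, defect = 2*pi - (11/8)*pi = (5/8)*pi
the rotation equals the total enclosed defect, so the final angle is initial + defects (mod 2*pi)
final angle = (11/12)*pi + (11/24)*pi = (11/8)*pi (mod 2*pi)


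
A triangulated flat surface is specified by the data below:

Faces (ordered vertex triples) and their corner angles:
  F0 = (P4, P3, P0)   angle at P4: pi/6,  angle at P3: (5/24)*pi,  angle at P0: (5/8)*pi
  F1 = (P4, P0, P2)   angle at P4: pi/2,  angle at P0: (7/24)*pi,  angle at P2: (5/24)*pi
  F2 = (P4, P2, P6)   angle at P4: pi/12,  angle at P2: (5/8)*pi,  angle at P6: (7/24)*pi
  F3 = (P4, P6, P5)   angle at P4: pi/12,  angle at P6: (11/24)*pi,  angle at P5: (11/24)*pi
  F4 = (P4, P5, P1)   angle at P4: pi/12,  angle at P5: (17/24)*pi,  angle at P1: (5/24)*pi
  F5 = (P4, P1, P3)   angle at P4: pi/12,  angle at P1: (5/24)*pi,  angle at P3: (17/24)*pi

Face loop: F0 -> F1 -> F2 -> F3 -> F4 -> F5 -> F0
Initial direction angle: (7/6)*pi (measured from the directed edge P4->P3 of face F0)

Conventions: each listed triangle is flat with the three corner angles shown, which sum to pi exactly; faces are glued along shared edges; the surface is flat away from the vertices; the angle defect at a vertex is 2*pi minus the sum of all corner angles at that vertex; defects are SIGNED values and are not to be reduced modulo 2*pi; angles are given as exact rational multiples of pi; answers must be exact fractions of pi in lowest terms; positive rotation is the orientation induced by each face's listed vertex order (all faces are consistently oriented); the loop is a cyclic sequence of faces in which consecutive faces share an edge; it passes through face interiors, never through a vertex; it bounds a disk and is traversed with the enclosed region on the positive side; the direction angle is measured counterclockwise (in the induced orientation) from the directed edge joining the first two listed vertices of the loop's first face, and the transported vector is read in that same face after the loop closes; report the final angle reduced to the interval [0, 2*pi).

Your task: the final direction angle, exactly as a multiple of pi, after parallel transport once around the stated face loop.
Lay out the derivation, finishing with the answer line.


enclosed vertex P4: corner angles sum to pi, defect = 2*pi - pi = pi
the rotation equals the total enclosed defect, so the final angle is initial + defects (mod 2*pi)
final angle = (7/6)*pi + pi = pi/6 (mod 2*pi)

Answer: final direction angle = pi/6


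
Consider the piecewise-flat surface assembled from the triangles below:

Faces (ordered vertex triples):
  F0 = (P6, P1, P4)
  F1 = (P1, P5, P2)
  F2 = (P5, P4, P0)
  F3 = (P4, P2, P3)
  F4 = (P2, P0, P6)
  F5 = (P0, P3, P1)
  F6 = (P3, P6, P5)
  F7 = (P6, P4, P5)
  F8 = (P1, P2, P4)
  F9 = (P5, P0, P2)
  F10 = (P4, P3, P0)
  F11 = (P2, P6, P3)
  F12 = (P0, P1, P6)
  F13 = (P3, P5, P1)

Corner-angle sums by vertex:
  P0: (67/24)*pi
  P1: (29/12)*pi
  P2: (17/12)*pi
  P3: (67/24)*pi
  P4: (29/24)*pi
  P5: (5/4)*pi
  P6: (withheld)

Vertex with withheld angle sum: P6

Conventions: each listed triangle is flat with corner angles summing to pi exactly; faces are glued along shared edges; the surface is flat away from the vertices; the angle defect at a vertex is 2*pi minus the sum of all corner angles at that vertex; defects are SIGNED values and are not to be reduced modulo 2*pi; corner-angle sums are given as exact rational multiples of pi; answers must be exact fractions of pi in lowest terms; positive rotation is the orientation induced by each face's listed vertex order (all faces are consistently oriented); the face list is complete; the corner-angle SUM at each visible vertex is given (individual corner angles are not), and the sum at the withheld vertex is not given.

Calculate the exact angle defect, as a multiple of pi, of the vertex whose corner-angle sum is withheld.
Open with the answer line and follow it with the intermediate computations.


Answer: defect(P6) = -pi/8

V = 7, E = 21, F = 14; chi = V - E + F = 0
Gauss-Bonnet: total defect = 2*pi*chi = 0; visible defects sum to pi/8


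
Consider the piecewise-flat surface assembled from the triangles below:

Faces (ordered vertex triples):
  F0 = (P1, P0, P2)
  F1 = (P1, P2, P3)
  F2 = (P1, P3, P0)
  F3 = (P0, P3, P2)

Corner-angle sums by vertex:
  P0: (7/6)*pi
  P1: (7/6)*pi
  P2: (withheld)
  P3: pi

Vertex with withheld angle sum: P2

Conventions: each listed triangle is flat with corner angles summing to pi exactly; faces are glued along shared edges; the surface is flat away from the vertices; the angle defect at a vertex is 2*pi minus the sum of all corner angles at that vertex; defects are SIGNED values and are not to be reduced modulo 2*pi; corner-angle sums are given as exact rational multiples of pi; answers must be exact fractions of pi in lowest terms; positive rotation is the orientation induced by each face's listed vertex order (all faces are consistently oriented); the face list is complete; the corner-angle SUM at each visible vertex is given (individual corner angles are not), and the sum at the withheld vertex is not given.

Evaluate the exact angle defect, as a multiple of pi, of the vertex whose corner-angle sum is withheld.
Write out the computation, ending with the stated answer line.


V = 4, E = 6, F = 4; chi = V - E + F = 2
Gauss-Bonnet: total defect = 2*pi*chi = 4*pi; visible defects sum to (8/3)*pi

Answer: defect(P2) = (4/3)*pi


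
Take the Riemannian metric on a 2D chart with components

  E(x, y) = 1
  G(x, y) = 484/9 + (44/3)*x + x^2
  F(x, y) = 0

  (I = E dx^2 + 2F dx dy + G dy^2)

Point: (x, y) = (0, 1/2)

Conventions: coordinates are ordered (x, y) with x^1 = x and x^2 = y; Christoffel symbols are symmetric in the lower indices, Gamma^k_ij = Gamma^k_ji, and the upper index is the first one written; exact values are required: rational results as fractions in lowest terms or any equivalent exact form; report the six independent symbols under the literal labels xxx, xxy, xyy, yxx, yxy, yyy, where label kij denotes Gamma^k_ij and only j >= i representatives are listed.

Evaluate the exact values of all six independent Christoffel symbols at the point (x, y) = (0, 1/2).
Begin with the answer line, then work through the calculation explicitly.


Answer: Gamma_xxx = 0, Gamma_xxy = 0, Gamma_xyy = -22/3, Gamma_yxx = 0, Gamma_yxy = 3/22, Gamma_yyy = 0

E = 1, F = 0, G = 484/9 at the point
E_x = 0, E_y = 0, F_x = 0, F_y = 0, G_x = 44/3, G_y = 0
EG - F^2 = 484/9;  g^inv = (9/484) * [[484/9, 0], [0, 1]]
first-kind symbols [ij,l] = (1/2)(d_i g_jl + d_j g_il - d_l g_ij): [xx,x] = E_x/2 = 0, [xx,y] = F_x - E_y/2 = 0, [xy,x] = E_y/2 = 0, [xy,y] = G_x/2 = 22/3, [yy,x] = F_y - G_x/2 = -22/3, [yy,y] = G_y/2 = 0
Gamma^x_ij = (G*[ij,x] - F*[ij,y])/(EG - F^2), Gamma^y_ij = (E*[ij,y] - F*[ij,x])/(EG - F^2)


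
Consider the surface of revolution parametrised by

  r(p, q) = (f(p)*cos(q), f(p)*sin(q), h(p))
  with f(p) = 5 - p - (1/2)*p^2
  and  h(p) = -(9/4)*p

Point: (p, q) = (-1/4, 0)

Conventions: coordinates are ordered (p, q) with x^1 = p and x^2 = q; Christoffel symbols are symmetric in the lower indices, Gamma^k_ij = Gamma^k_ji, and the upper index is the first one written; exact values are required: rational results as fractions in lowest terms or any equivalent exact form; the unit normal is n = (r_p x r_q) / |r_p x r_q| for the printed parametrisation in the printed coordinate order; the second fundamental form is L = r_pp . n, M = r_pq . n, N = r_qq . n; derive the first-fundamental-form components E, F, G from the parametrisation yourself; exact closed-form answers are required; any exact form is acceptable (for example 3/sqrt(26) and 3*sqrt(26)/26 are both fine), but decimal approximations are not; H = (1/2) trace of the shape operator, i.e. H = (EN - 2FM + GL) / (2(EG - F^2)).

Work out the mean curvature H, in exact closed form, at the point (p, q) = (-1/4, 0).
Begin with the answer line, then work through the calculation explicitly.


Answer: H = -694*sqrt(10)/12525

f = 167/32, f' = -3/4, f'' = -1, h' = -9/4, h'' = 0
E = 45/8, F = 0, G = 27889/1024; answer radicand W^2 = 45/8
unnormalised second-form numerators: l = -9/4, m = 0, n = -1503/128; L = l/sqrt(45/8), and similarly M = m/sqrt(W^2), N = n/sqrt(W^2)
H = (E*n - 2*F*m + G*l) / (2*(EG - F^2)*sqrt(W^2)); E*n - 2*F*m + G*l = -521541/4096, EG - F^2 = 1255005/8192, so H = (-347/835)/sqrt(45/8)


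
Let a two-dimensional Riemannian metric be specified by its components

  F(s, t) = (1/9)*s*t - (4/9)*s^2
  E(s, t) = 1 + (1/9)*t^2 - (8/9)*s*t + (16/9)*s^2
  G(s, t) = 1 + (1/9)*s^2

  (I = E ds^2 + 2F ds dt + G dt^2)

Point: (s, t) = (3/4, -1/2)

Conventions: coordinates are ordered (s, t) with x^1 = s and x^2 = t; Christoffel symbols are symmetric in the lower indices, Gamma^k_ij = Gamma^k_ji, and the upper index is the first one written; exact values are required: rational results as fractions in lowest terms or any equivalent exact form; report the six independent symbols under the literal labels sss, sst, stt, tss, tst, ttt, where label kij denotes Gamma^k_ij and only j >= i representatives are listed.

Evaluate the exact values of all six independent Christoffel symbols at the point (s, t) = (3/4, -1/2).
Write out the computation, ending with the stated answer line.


E = 85/36, F = -7/24, G = 17/16 at the point
E_s = 28/9, E_t = -7/9, F_s = -13/18, F_t = 1/12, G_s = 1/6, G_t = 0
EG - F^2 = 349/144;  g^inv = (144/349) * [[17/16, 7/24], [7/24, 85/36]]
first-kind symbols [ij,l] = (1/2)(d_i g_jl + d_j g_il - d_l g_ij): [ss,s] = E_s/2 = 14/9, [ss,t] = F_s - E_t/2 = -1/3, [st,s] = E_t/2 = -7/18, [st,t] = G_s/2 = 1/12, [tt,s] = F_t - G_s/2 = 0, [tt,t] = G_t/2 = 0
Gamma^s_ij = (G*[ij,s] - F*[ij,t])/(EG - F^2), Gamma^t_ij = (E*[ij,t] - F*[ij,s])/(EG - F^2)

Answer: Gamma_sss = 224/349, Gamma_sst = -56/349, Gamma_stt = 0, Gamma_tss = -48/349, Gamma_tst = 12/349, Gamma_ttt = 0


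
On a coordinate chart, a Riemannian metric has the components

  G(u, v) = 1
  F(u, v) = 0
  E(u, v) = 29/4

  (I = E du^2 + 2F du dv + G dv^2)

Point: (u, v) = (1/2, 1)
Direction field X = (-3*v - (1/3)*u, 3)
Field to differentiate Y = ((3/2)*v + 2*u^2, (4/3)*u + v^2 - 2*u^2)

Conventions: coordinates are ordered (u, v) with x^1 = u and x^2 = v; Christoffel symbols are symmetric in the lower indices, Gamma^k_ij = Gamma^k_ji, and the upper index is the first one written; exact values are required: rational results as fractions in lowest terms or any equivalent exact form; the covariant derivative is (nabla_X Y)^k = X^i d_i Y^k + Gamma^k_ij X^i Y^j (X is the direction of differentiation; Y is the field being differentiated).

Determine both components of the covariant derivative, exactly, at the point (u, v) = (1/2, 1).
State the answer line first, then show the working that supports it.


Answer: (nabla_X Y)^u = -11/6, (nabla_X Y)^v = 73/9

E = 29/4, F = 0, G = 1 at the point
E_u = 0, E_v = 0, F_u = 0, F_v = 0, G_u = 0, G_v = 0
EG - F^2 = 29/4;  g^inv = (4/29) * [[1, 0], [0, 29/4]]
first-kind symbols [ij,l] = (1/2)(d_i g_jl + d_j g_il - d_l g_ij): [uu,u] = E_u/2 = 0, [uu,v] = F_u - E_v/2 = 0, [uv,u] = E_v/2 = 0, [uv,v] = G_u/2 = 0, [vv,u] = F_v - G_u/2 = 0, [vv,v] = G_v/2 = 0
Gamma^u_ij = (G*[ij,u] - F*[ij,v])/(EG - F^2), Gamma^v_ij = (E*[ij,v] - F*[ij,u])/(EG - F^2)
Gamma_uuu = 0, Gamma_uuv = 0, Gamma_uvv = 0, Gamma_vuu = 0, Gamma_vuv = 0, Gamma_vvv = 0
X = (-19/6, 3), Y = (2, 7/6) at the point


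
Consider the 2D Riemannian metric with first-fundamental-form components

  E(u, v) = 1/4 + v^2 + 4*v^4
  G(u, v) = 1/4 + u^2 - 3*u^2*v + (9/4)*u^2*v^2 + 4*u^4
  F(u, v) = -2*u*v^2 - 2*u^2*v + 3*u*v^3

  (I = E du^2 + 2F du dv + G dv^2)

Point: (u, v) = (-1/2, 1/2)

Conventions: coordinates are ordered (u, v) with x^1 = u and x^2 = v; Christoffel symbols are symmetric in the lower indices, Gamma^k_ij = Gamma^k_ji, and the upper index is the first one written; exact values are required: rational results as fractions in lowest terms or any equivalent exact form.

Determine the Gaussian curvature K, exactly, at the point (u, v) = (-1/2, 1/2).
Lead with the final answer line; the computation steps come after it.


Answer: K = -13216/675

E = 3/4, F = -3/16, G = 33/64, EG - F^2 = 45/128 at the point
E_u = 0, E_v = 3, F_u = 7/8, F_v = -5/8, G_u = -33/16, G_v = -3/16
E_vv = 14, F_uv = 9/4, G_uu = 97/8
Compute both Brioschi determinants and normalise by (EG - F^2)^2.
M1 = [[-E_vv/2 + F_uv - G_uu/2, E_u/2, F_u - E_v/2], [F_v - G_u/2, E, F], [G_v/2, F, G]] = [[-173/16, 0, -5/8], [13/32, 3/4, -3/16], [-3/32, -3/16, 33/64]]; det M1 = -15555/4096
M2 = [[0, E_v/2, G_u/2], [E_v/2, E, F], [G_u/2, F, G]] = [[0, 3/2, -33/32], [3/2, 3/4, -3/16], [-33/32, -3/16, 33/64]]; det M2 = -5643/4096
det M1 - det M2 = -1239/512; K = -1239/512 / (45/128)^2 = -13216/675


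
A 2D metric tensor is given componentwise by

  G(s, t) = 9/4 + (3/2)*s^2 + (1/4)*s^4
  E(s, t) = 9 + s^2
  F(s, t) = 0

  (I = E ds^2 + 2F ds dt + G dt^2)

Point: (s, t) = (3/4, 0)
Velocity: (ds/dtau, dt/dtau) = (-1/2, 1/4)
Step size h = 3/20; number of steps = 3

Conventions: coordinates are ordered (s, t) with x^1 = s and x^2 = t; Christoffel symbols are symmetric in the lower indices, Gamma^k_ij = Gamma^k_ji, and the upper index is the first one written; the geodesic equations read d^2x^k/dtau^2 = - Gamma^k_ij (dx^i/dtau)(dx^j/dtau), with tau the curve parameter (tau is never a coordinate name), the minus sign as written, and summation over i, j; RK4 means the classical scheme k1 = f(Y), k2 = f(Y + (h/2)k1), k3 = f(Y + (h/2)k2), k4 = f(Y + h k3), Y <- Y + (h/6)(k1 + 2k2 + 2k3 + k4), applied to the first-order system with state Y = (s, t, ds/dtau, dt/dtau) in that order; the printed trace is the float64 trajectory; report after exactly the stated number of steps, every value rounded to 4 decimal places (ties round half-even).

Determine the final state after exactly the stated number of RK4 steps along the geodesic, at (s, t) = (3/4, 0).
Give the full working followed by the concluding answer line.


f(Y) = (ds/dtau, dt/dtau, -Gamma^s_ij Y'^i Y'^j, -Gamma^t_ij Y'^i Y'^j) with the Gammas evaluated at the stage position; h = 0.150000; intermediate values shown to 6 dp
step 0: s = 0.7500, t = 0.0000, ds/dtau = -0.5000, dt/dtau = 0.2500
step 1:
  k1: at (s, t) = (0.750000, 0.000000), (ds/dtau, dt/dtau) = (-0.500000, 0.250000); Gamma_sss = 0.078431, Gamma_sst = 0.000000, Gamma_stt = -0.139706, Gamma_tss = 0.000000, Gamma_tst = 0.421053, Gamma_ttt = 0.000000; k1 = (-0.500000, 0.250000, -0.010876, 0.105263)
  k2: at (s, t) = (0.712500, 0.018750), (ds/dtau, dt/dtau) = (-0.500816, 0.257895); Gamma_sss = 0.074940, Gamma_sst = 0.000000, Gamma_stt = -0.131431, Gamma_tss = 0.000000, Gamma_tst = 0.406254, Gamma_ttt = 0.000000; k2 = (-0.500816, 0.257895, -0.010055, 0.104942)
  k3: at (s, t) = (0.712439, 0.019342), (ds/dtau, dt/dtau) = (-0.500754, 0.257871); Gamma_sss = 0.074934, Gamma_sst = 0.000000, Gamma_stt = -0.131418, Gamma_tss = 0.000000, Gamma_tst = 0.406229, Gamma_ttt = 0.000000; k3 = (-0.500754, 0.257871, -0.010051, 0.104913)
  k4: at (s, t) = (0.674887, 0.038681), (ds/dtau, dt/dtau) = (-0.501508, 0.265737); Gamma_sss = 0.071375, Gamma_sst = 0.000000, Gamma_stt = -0.123318, Gamma_tss = 0.000000, Gamma_tst = 0.390619, Gamma_ttt = 0.000000; k4 = (-0.501508, 0.265737, -0.009243, 0.104115)
  Y <- Y + (h/6)(k1 + 2k2 + 2k3 + k4): s = 0.6749, t = 0.0387, ds/dtau = -0.5015, dt/dtau = 0.2657
step 2:
  k1: at (s, t) = (0.674884, 0.038682), (ds/dtau, dt/dtau) = (-0.501508, 0.265727); Gamma_sss = 0.071375, Gamma_sst = 0.000000, Gamma_stt = -0.123317, Gamma_tss = 0.000000, Gamma_tst = 0.390618, Gamma_ttt = 0.000000; k1 = (-0.501508, 0.265727, -0.009244, 0.104111)
  k2: at (s, t) = (0.637271, 0.058611), (ds/dtau, dt/dtau) = (-0.502202, 0.273535); Gamma_sss = 0.067751, Gamma_sst = 0.000000, Gamma_stt = -0.115383, Gamma_tss = 0.000000, Gamma_tst = 0.374192, Gamma_ttt = 0.000000; k2 = (-0.502202, 0.273535, -0.008454, 0.102806)
  k3: at (s, t) = (0.637219, 0.059197), (ds/dtau, dt/dtau) = (-0.502142, 0.273438); Gamma_sss = 0.067746, Gamma_sst = 0.000000, Gamma_stt = -0.115372, Gamma_tss = 0.000000, Gamma_tst = 0.374169, Gamma_ttt = 0.000000; k3 = (-0.502142, 0.273438, -0.008456, 0.102750)
  k4: at (s, t) = (0.599562, 0.079697), (ds/dtau, dt/dtau) = (-0.502777, 0.281140); Gamma_sss = 0.064059, Gamma_sst = 0.000000, Gamma_stt = -0.107603, Gamma_tss = 0.000000, Gamma_tst = 0.356938, Gamma_ttt = 0.000000; k4 = (-0.502777, 0.281140, -0.007688, 0.100907)
  Y <- Y + (h/6)(k1 + 2k2 + 2k3 + k4): s = 0.5996, t = 0.0797, ds/dtau = -0.5028, dt/dtau = 0.2811
step 3:
  k1: at (s, t) = (0.599559, 0.079702), (ds/dtau, dt/dtau) = (-0.502777, 0.281130); Gamma_sss = 0.064059, Gamma_sst = 0.000000, Gamma_stt = -0.107602, Gamma_tss = 0.000000, Gamma_tst = 0.356937, Gamma_ttt = 0.000000; k1 = (-0.502777, 0.281130, -0.007689, 0.100903)
  k2: at (s, t) = (0.561851, 0.100787), (ds/dtau, dt/dtau) = (-0.503354, 0.288698); Gamma_sss = 0.060312, Gamma_sst = 0.000000, Gamma_stt = -0.099988, Gamma_tss = 0.000000, Gamma_tst = 0.338906, Gamma_ttt = 0.000000; k2 = (-0.503354, 0.288698, -0.006947, 0.098498)
  k3: at (s, t) = (0.561808, 0.101354), (ds/dtau, dt/dtau) = (-0.503298, 0.288518); Gamma_sss = 0.060308, Gamma_sst = 0.000000, Gamma_stt = -0.099980, Gamma_tss = 0.000000, Gamma_tst = 0.338885, Gamma_ttt = 0.000000; k3 = (-0.503298, 0.288518, -0.006954, 0.098419)
  k4: at (s, t) = (0.524065, 0.122980), (ds/dtau, dt/dtau) = (-0.503820, 0.295893); Gamma_sss = 0.056505, Gamma_sst = 0.000000, Gamma_stt = -0.092517, Gamma_tss = 0.000000, Gamma_tst = 0.320074, Gamma_ttt = 0.000000; k4 = (-0.503820, 0.295893, -0.006243, 0.095431)
  Y <- Y + (h/6)(k1 + 2k2 + 2k3 + k4): s = 0.5241, t = 0.1230, ds/dtau = -0.5038, dt/dtau = 0.2959

Answer: s = 0.5241, t = 0.1230, ds/dtau = -0.5038, dt/dtau = 0.2959
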